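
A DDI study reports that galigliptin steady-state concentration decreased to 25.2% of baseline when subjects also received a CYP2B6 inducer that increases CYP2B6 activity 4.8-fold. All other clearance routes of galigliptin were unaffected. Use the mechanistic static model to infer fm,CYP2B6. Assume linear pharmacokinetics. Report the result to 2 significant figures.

0.78

CL'/CL = 1 / 0.252 = 3.968
4.8·fm + (1 − fm) = 3.968
fm = (3.968 − 1) / (4.8 − 1) = 0.78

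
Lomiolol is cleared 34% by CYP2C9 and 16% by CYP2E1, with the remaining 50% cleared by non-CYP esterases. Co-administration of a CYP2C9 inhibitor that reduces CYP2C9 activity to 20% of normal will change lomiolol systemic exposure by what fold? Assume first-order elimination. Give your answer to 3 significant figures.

The CYP2C9 pathway (34% of clearance) drops to 0.2× activity: 0.34 × 0.2 = 0.068.
CYP2E1 (16%) and the residual 50% are unaffected.
New clearance relative to baseline: 0.068 + 0.16 + 0.5 = 0.728.
Since systemic exposure ∝ 1/CL, the ratio is 1 / 0.728 = 1.37.

1.37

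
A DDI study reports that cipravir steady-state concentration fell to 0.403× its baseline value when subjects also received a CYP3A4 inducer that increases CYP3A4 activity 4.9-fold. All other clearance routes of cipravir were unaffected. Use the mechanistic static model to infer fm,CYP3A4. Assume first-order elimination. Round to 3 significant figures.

CL'/CL = 1 / 0.403 = 2.481
4.9·fm + (1 − fm) = 2.481
fm = (2.481 − 1) / (4.9 − 1) = 0.380

0.380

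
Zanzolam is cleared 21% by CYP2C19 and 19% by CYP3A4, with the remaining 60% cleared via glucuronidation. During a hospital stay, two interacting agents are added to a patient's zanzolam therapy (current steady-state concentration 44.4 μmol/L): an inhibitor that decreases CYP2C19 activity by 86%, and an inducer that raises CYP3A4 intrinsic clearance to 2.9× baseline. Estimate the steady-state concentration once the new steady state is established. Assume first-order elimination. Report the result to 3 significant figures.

The CYP2C19 pathway (21% of clearance) is reduced to 0.14× activity: 0.21 × 0.14 = 0.0294.
The CYP3A4 pathway (19% of clearance) is boosted to 2.9× activity: 0.19 × 2.9 = 0.551.
Non-CYP routes (60%) are unchanged.
Relative clearance = 0.0294 + 0.551 + 0.6 = 1.1804.
New steady-state concentration = 44.4 / 1.1804 = 37.6 μmol/L (concentration scales inversely with clearance).

37.6 μmol/L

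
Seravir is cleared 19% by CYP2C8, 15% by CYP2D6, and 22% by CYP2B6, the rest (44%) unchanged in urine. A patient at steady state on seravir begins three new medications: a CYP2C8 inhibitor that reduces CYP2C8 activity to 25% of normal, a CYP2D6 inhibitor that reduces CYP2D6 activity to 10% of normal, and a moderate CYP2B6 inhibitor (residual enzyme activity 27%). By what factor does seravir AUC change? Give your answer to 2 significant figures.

The CYP2C8 pathway (19% of clearance) is reduced to 0.25× activity: 0.19 × 0.25 = 0.0475.
The CYP2D6 pathway (15% of clearance) falls to 0.1× activity: 0.15 × 0.1 = 0.015.
The CYP2B6 pathway (22% of clearance) drops to 0.27× activity: 0.22 × 0.27 = 0.0594.
Non-CYP routes (44%) are unchanged.
Relative clearance = 0.0475 + 0.015 + 0.0594 + 0.44 = 0.5619.
Net AUC ratio = 1 / 0.5619 = 1.8.

1.8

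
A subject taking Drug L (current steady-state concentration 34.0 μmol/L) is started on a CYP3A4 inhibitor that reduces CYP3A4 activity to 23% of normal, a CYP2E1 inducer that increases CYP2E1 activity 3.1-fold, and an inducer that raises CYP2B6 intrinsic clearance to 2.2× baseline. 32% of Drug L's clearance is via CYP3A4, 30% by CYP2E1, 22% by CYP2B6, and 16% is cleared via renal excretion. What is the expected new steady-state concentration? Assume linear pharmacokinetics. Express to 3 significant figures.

CYP3A4: 0.32 × 0.23 = 0.0736
CYP2E1: 0.3 × 3.1 = 0.93
CYP2B6: 0.22 × 2.2 = 0.484
Other: 0.16 (unchanged)
Relative clearance = 0.0736 + 0.93 + 0.484 + 0.16 = 1.6476.
New steady-state concentration = 34.0 / 1.6476 = 20.6 μmol/L (concentration scales inversely with clearance).

20.6 μmol/L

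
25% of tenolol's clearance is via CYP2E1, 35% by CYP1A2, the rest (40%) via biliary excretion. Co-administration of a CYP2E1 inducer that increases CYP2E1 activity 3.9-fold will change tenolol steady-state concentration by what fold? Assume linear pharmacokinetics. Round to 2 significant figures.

0.58

The CYP2E1 pathway (25% of clearance) is boosted to 3.9× activity: 0.25 × 3.9 = 0.975.
CYP1A2 (35%) and the residual 40% are unaffected.
CL_new/CL_old = 0.975 + 0.35 + 0.4 = 1.725.
Steady-state concentration ratio = CL_old/CL_new = 1 / 1.725 = 0.58.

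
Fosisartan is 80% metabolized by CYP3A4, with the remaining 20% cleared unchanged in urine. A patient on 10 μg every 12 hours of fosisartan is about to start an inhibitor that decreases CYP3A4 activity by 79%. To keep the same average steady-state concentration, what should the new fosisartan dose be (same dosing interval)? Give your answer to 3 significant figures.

3.68 μg

The CYP3A4 pathway (80% of clearance) drops to 0.21× activity: 0.8 × 0.21 = 0.168.
The remaining 20% of clearance is unaffected.
CL_new/CL_old = 0.168 + 0.2 = 0.368.
Exposure is unchanged when dose changes in proportion to clearance. New dose = 10 μg × 0.368 = 3.68 μg.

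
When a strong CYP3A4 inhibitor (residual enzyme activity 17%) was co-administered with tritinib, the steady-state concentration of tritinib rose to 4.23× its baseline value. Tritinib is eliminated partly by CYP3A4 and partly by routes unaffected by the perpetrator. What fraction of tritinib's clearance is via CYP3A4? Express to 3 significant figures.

Call the CYP3A4 fraction fm. After the interaction, CL_new/CL_old = fm × 0.17 + (1 − fm).
Steady-state concentration ratio = 1 / (new CL fraction), so new CL fraction = 1 / 4.23 = 0.2364.
fm × 0.17 + 1 − fm = 0.2364  ⇒  fm × (0.17 − 1) = −0.7636  ⇒  fm = 0.920.

0.920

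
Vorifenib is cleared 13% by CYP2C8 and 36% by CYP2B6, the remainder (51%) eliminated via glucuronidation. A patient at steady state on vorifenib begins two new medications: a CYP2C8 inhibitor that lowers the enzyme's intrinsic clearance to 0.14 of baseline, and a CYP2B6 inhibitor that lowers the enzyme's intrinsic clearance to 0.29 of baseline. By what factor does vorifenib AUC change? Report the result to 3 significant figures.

The CYP2C8 pathway (13% of clearance) falls to 0.14× activity: 0.13 × 0.14 = 0.0182.
The CYP2B6 pathway (36% of clearance) falls to 0.29× activity: 0.36 × 0.29 = 0.1044.
The remaining 51% of clearance is unaffected.
CL_new/CL_old = 0.0182 + 0.1044 + 0.51 = 0.6326.
AUC ∝ 1/CL: fold-change = 1 / 0.6326 = 1.58.

1.58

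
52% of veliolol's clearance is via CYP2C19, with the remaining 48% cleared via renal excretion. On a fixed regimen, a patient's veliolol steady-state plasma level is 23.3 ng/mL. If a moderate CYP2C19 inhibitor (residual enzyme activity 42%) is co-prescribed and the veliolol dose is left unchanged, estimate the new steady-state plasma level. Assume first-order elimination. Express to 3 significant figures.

The CYP2C19 pathway (52% of clearance) is reduced to 0.42× activity: 0.52 × 0.42 = 0.2184.
The remaining 48% of clearance is unaffected.
Relative clearance = 0.2184 + 0.48 = 0.6984.
New steady-state plasma level = baseline ÷ relative clearance = 23.3 / 0.6984 = 33.4 ng/mL.

33.4 ng/mL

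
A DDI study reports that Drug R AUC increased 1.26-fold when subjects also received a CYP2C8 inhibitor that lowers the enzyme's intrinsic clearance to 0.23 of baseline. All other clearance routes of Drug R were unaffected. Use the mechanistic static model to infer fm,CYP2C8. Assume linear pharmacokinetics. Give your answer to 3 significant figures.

Write x for the fraction cleared via CYP2C8. The observed AUC change means clearance fell to 1/1.26 = 0.7937 of baseline.
Setting x·0.23 + (1 − x) = 0.7937 and solving: x = (0.7937 − 1)/(0.23 − 1) = 0.268.

0.268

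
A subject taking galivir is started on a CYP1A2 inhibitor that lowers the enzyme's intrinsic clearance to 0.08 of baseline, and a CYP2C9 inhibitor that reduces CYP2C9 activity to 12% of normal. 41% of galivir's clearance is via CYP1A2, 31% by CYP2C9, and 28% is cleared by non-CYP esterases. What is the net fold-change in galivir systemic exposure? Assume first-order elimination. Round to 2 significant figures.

2.9

The CYP1A2 pathway (41% of clearance) is reduced to 0.08× activity: 0.41 × 0.08 = 0.0328.
The CYP2C9 pathway (31% of clearance) falls to 0.12× activity: 0.31 × 0.12 = 0.0372.
Non-CYP routes (28%) are unchanged.
CL_new/CL_old = 0.0328 + 0.0372 + 0.28 = 0.35.
Net systemic exposure ratio = 1 / 0.35 = 2.9.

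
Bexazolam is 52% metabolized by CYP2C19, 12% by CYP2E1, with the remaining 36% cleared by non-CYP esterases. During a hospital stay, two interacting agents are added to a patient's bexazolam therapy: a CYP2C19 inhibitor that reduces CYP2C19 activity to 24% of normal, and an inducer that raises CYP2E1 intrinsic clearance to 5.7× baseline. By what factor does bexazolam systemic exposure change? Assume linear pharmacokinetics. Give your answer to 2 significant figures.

The CYP2C19 pathway (52% of clearance) drops to 0.24× activity: 0.52 × 0.24 = 0.1248.
The CYP2E1 pathway (12% of clearance) is boosted to 5.7× activity: 0.12 × 5.7 = 0.684.
The remaining 36% of clearance is unaffected.
CL_new/CL_old = 0.1248 + 0.684 + 0.36 = 1.1688.
Because systemic exposure varies inversely with clearance, the combined effect is 1 / 1.1688 = 0.86.

0.86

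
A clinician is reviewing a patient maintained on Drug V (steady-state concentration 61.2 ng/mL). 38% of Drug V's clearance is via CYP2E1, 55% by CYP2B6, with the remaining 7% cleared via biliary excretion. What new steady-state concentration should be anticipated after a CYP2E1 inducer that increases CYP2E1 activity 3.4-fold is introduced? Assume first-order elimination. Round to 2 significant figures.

32 ng/mL

The CYP2E1 pathway (38% of clearance) rises to 3.4× activity: 0.38 × 3.4 = 1.292.
CYP2B6 (55%) and the residual 7% are unaffected.
Relative clearance = 1.292 + 0.55 + 0.07 = 1.912.
Steady-state concentration ∝ 1/CL, so new value = 61.2 / 1.912 = 32 ng/mL.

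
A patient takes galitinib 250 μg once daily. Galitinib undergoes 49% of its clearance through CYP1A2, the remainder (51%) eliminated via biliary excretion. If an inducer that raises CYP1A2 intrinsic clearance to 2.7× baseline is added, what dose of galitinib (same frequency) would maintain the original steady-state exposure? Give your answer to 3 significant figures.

The CYP1A2 pathway (49% of clearance) increases to 2.7× activity: 0.49 × 2.7 = 1.323.
The remaining 51% of clearance is unaffected.
Relative clearance = 1.323 + 0.51 = 1.833.
Css,avg = (dose rate)/CL, so holding Css fixed requires dose ∝ CL: 250 × 1.833 = 458 μg.

458 μg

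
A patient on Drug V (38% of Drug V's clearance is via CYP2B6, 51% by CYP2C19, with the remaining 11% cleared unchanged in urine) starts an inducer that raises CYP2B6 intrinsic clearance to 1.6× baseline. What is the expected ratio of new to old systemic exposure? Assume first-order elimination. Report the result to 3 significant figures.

The CYP2B6 pathway (38% of clearance) is boosted to 1.6× activity: 0.38 × 1.6 = 0.608.
CYP2C19 (51%) and the residual 11% are unaffected.
CL_new/CL_old = 0.608 + 0.51 + 0.11 = 1.228.
Systemic exposure ratio = CL_old/CL_new = 1 / 1.228 = 0.814.

0.814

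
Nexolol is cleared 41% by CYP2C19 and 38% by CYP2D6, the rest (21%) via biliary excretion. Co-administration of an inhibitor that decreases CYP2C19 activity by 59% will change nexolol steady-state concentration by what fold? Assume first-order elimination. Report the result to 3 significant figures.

The CYP2C19 pathway (41% of clearance) falls to 0.41× activity: 0.41 × 0.41 = 0.1681.
CYP2D6 (38%) and the residual 21% are unaffected.
CL_new/CL_old = 0.1681 + 0.38 + 0.21 = 0.7581.
Steady-state concentration ratio = CL_old/CL_new = 1 / 0.7581 = 1.32.

1.32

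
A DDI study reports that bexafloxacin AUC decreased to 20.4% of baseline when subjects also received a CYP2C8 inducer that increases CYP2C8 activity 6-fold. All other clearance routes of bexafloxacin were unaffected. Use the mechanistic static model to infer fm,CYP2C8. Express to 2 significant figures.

0.78

Write x for the fraction cleared via CYP2C8. The observed AUC change means clearance rose to 1/0.204 = 4.902 of baseline.
Only the CYP2C8 route changed, so 4.902 = x·6 + (1 − x), giving x = 0.78.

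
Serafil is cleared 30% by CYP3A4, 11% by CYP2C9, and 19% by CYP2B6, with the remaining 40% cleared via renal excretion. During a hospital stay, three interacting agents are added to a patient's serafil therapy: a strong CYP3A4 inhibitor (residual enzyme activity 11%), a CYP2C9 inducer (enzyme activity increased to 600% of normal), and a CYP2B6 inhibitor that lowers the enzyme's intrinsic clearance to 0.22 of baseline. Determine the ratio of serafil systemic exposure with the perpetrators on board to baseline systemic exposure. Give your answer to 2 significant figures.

0.88

CYP3A4: 0.3 × 0.11 = 0.033
CYP2C9: 0.11 × 6 = 0.66
CYP2B6: 0.19 × 0.22 = 0.0418
Other: 0.4 (unchanged)
CL_new/CL_old = 0.033 + 0.66 + 0.0418 + 0.4 = 1.1348.
Systemic exposure ∝ 1/CL: fold-change = 1 / 1.1348 = 0.88.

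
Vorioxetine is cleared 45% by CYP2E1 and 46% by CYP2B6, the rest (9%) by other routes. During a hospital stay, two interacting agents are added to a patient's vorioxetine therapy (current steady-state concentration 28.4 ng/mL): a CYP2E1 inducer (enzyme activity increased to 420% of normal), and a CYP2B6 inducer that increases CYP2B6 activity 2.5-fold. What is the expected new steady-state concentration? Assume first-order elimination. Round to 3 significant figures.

CYP2E1: 0.45 × 4.2 = 1.89
CYP2B6: 0.46 × 2.5 = 1.15
Other: 0.09 (unchanged)
New clearance relative to baseline: 1.89 + 1.15 + 0.09 = 3.13.
New steady-state concentration = 28.4 / 3.13 = 9.07 ng/mL (concentration scales inversely with clearance).

9.07 ng/mL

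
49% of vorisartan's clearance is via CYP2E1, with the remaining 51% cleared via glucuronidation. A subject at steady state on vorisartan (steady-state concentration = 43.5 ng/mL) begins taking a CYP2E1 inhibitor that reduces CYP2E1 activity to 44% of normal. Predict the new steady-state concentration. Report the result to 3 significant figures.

The CYP2E1 pathway (49% of clearance) drops to 0.44× activity: 0.49 × 0.44 = 0.2156.
Non-CYP routes (51%) are unchanged.
Relative clearance = 0.2156 + 0.51 = 0.7256.
New steady-state concentration = baseline ÷ relative clearance = 43.5 / 0.7256 = 60.0 ng/mL.

60.0 ng/mL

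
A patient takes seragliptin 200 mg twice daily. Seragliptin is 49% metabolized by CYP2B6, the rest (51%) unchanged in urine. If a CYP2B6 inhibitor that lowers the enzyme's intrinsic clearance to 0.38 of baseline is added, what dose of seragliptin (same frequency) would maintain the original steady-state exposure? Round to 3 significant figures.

139 mg

The CYP2B6 pathway (49% of clearance) drops to 0.38× activity: 0.49 × 0.38 = 0.1862.
The remaining 51% of clearance is unaffected.
CL_new/CL_old = 0.1862 + 0.51 = 0.6962.
To maintain the same steady-state level, dose must scale with clearance: new dose = 200 × 0.6962 = 139 mg.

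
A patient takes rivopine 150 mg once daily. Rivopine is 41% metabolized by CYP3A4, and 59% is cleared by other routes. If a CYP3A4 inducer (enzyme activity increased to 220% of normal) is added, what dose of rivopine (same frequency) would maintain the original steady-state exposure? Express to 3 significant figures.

The CYP3A4 pathway (41% of clearance) rises to 2.2× activity: 0.41 × 2.2 = 0.902.
Non-CYP routes (59%) are unchanged.
Relative clearance = 0.902 + 0.59 = 1.492.
Exposure is unchanged when dose changes in proportion to clearance. New dose = 150 mg × 1.492 = 224 mg.

224 mg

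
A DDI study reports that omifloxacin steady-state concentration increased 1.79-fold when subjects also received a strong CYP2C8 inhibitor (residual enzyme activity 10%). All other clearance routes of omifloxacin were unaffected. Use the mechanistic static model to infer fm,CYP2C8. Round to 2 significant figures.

0.49

Write x for the fraction cleared via CYP2C8. The observed steady-state concentration change means clearance fell to 1/1.79 = 0.5587 of baseline.
Only the CYP2C8 route changed, so 0.5587 = x·0.1 + (1 − x), giving x = 0.49.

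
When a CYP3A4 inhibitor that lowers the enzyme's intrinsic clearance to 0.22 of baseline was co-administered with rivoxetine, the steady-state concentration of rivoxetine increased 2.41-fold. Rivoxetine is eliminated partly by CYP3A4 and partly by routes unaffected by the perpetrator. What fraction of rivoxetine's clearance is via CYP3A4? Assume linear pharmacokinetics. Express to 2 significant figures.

Let x = fm,CYP3A4. Because steady-state concentration ∝ 1/CL, relative clearance fell to 1/2.41 = 0.4149.
Only the CYP3A4 route changed, so 0.4149 = x·0.22 + (1 − x), giving x = 0.75.

0.75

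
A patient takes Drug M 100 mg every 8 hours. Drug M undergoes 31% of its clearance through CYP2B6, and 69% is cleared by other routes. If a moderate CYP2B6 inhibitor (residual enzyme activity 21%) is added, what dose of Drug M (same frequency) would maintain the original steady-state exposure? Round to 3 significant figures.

The CYP2B6 pathway (31% of clearance) drops to 0.21× activity: 0.31 × 0.21 = 0.0651.
Non-CYP routes (69%) are unchanged.
Relative clearance = 0.0651 + 0.69 = 0.7551.
Exposure is unchanged when dose changes in proportion to clearance. New dose = 100 mg × 0.7551 = 75.5 mg.

75.5 mg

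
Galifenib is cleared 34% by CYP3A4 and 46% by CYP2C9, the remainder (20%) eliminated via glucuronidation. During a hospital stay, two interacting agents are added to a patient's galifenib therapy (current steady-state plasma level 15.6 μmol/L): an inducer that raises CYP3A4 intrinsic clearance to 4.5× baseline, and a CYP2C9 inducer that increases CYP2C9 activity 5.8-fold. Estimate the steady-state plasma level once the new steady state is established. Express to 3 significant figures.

CYP3A4: 0.34 × 4.5 = 1.53
CYP2C9: 0.46 × 5.8 = 2.668
Other: 0.2 (unchanged)
CL_new/CL_old = 1.53 + 2.668 + 0.2 = 4.398.
New steady-state plasma level = 15.6 / 4.398 = 3.55 μmol/L (concentration scales inversely with clearance).

3.55 μmol/L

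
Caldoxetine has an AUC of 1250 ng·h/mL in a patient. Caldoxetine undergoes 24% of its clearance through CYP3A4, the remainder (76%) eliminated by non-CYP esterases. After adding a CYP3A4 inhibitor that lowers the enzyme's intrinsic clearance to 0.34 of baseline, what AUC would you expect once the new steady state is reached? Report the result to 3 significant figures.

1.49 × 10³ ng·h/mL

The CYP3A4 pathway (24% of clearance) falls to 0.34× activity: 0.24 × 0.34 = 0.0816.
The remaining 76% of clearance is unaffected.
Relative clearance = 0.0816 + 0.76 = 0.8416.
With dosing unchanged, AUC scales as 1/CL: 1250 / 0.8416 = 1.49 × 10³ ng·h/mL.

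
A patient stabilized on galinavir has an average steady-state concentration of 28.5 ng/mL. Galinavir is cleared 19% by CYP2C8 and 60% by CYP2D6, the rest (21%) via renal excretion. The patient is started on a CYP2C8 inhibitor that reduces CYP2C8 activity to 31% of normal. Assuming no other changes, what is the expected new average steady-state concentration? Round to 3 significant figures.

The CYP2C8 pathway (19% of clearance) drops to 0.31× activity: 0.19 × 0.31 = 0.0589.
CYP2D6 (60%) and the residual 21% are unaffected.
CL_new/CL_old = 0.0589 + 0.6 + 0.21 = 0.8689.
With dosing unchanged, average steady-state concentration scales as 1/CL: 28.5 / 0.8689 = 32.8 ng/mL.

32.8 ng/mL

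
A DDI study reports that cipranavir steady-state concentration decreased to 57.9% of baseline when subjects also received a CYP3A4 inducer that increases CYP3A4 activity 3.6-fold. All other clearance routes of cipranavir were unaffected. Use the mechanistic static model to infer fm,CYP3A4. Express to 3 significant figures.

0.280

Let fm be the CYP3A4 fraction. New clearance relative to baseline = fm × 3.6 + (1 − fm).
Steady-state concentration ratio = 1 / (new CL fraction), so new CL fraction = 1 / 0.579 = 1.727.
fm × 3.6 + 1 − fm = 1.727  ⇒  fm × (3.6 − 1) = 0.7271  ⇒  fm = 0.280.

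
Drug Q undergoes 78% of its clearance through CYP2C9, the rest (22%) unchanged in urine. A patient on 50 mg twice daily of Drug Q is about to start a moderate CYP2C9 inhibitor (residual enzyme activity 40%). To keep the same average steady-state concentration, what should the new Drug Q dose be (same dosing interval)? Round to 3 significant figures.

26.6 mg

The CYP2C9 pathway (78% of clearance) drops to 0.4× activity: 0.78 × 0.4 = 0.312.
Non-CYP routes (22%) are unchanged.
New clearance relative to baseline: 0.312 + 0.22 = 0.532.
To maintain the same steady-state level, dose must scale with clearance: new dose = 50 × 0.532 = 26.6 mg.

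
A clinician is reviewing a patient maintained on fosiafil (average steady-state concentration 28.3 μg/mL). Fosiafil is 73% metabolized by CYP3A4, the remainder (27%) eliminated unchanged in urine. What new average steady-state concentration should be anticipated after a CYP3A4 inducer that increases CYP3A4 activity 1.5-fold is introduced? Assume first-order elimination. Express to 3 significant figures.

CYP3A4: 0.73 × 1.5 = 1.095
Other: 0.27 (unchanged)
CL_new/CL_old = 1.095 + 0.27 = 1.365.
New average steady-state concentration = baseline ÷ relative clearance = 28.3 / 1.365 = 20.7 μg/mL.

20.7 μg/mL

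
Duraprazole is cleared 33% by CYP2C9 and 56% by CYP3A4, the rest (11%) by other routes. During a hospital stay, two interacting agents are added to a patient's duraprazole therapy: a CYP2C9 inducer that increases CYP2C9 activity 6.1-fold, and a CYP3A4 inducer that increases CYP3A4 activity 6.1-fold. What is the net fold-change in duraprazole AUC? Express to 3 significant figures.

The CYP2C9 pathway (33% of clearance) is boosted to 6.1× activity: 0.33 × 6.1 = 2.013.
The CYP3A4 pathway (56% of clearance) rises to 6.1× activity: 0.56 × 6.1 = 3.416.
Non-CYP routes (11%) are unchanged.
CL_new/CL_old = 2.013 + 3.416 + 0.11 = 5.539.
Net AUC ratio = 1 / 5.539 = 0.181.

0.181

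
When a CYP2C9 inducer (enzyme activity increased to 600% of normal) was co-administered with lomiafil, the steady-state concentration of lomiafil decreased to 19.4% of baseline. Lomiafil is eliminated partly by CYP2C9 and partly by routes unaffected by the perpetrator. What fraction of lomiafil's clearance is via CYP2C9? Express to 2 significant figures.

Let x = fm,CYP2C9. Because steady-state concentration ∝ 1/CL, relative clearance rose to 1/0.194 = 5.155.
Setting x·6 + (1 − x) = 5.155 and solving: x = (5.155 − 1)/(6 − 1) = 0.83.

0.83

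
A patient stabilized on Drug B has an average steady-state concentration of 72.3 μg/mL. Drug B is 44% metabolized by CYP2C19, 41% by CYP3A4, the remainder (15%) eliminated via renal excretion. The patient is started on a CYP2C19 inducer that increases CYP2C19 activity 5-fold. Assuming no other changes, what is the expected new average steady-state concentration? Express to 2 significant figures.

The CYP2C19 pathway (44% of clearance) increases to 5× activity: 0.44 × 5 = 2.2.
CYP3A4 (41%) and the residual 15% are unaffected.
CL_new/CL_old = 2.2 + 0.41 + 0.15 = 2.76.
With dosing unchanged, average steady-state concentration scales as 1/CL: 72.3 / 2.76 = 26 μg/mL.

26 μg/mL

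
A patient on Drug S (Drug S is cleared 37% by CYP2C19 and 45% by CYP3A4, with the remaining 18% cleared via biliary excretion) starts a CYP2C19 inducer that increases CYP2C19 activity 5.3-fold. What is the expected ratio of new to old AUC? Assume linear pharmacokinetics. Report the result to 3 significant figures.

CYP2C19: 0.37 × 5.3 = 1.961
CYP3A4: 0.45 (unchanged)
Other: 0.18 (unchanged)
Relative clearance = 1.961 + 0.45 + 0.18 = 2.591.
AUC is inversely proportional to clearance, so the fold-change is 1 / 2.591 = 0.386.

0.386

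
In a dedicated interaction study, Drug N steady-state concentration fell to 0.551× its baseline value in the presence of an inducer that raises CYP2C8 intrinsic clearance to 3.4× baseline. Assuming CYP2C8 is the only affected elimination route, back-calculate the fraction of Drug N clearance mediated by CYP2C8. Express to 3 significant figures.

Let fm be the CYP2C8 fraction. New clearance relative to baseline = fm × 3.4 + (1 − fm).
Steady-state concentration ratio = 1 / (new CL fraction), so new CL fraction = 1 / 0.551 = 1.815.
fm × 3.4 + 1 − fm = 1.815  ⇒  fm × (3.4 − 1) = 0.8149  ⇒  fm = 0.340.

0.340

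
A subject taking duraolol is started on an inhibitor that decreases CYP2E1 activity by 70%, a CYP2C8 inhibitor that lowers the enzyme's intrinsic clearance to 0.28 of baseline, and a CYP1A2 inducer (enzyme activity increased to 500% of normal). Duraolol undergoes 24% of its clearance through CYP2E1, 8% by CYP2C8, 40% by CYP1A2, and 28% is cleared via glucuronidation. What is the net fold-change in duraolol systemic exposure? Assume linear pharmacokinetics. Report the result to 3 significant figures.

CYP2E1: 0.24 × 0.3 = 0.072
CYP2C8: 0.08 × 0.28 = 0.0224
CYP1A2: 0.4 × 5 = 2
Other: 0.28 (unchanged)
CL_new/CL_old = 0.072 + 0.0224 + 2 + 0.28 = 2.3744.
Net systemic exposure ratio = 1 / 2.3744 = 0.421.

0.421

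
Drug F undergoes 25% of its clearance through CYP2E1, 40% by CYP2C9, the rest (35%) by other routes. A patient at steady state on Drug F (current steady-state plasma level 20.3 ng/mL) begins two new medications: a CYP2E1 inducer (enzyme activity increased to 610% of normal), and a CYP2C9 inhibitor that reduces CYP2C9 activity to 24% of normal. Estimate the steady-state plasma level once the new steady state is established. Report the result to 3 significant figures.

10.3 ng/mL

The CYP2E1 pathway (25% of clearance) increases to 6.1× activity: 0.25 × 6.1 = 1.525.
The CYP2C9 pathway (40% of clearance) falls to 0.24× activity: 0.4 × 0.24 = 0.096.
Non-CYP routes (35%) are unchanged.
CL_new/CL_old = 1.525 + 0.096 + 0.35 = 1.971.
Dividing the baseline by the relative clearance: 20.3 / 1.971 = 10.3 ng/mL.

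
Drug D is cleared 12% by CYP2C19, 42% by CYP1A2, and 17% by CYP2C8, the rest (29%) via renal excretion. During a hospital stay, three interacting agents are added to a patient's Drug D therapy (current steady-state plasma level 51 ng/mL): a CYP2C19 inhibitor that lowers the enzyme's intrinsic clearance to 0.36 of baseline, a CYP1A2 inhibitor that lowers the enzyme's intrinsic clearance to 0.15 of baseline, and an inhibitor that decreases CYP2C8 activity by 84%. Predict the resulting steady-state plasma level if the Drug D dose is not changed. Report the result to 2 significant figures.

1.2 × 10² ng/mL

CYP2C19: 0.12 × 0.36 = 0.0432
CYP1A2: 0.42 × 0.15 = 0.063
CYP2C8: 0.17 × 0.16 = 0.0272
Other: 0.29 (unchanged)
Relative clearance = 0.0432 + 0.063 + 0.0272 + 0.29 = 0.4234.
Dividing the baseline by the relative clearance: 51 / 0.4234 = 1.2 × 10² ng/mL.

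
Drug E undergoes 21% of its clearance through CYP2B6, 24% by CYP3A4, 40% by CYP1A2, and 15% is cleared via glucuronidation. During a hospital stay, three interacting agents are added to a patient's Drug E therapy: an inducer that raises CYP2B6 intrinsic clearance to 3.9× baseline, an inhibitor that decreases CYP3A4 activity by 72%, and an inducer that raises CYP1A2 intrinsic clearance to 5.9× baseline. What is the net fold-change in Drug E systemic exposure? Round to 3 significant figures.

The CYP2B6 pathway (21% of clearance) increases to 3.9× activity: 0.21 × 3.9 = 0.819.
The CYP3A4 pathway (24% of clearance) drops to 0.28× activity: 0.24 × 0.28 = 0.0672.
The CYP1A2 pathway (40% of clearance) rises to 5.9× activity: 0.4 × 5.9 = 2.36.
Non-CYP routes (15%) are unchanged.
CL_new/CL_old = 0.819 + 0.0672 + 2.36 + 0.15 = 3.3962.
Net systemic exposure ratio = 1 / 3.3962 = 0.294.

0.294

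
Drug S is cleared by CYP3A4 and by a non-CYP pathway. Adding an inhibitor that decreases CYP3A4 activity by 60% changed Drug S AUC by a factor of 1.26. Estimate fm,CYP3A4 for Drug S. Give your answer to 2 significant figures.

Call the CYP3A4 fraction fm. After the interaction, CL_new/CL_old = fm × 0.4 + (1 − fm).
AUC ratio = 1 / (new CL fraction), so new CL fraction = 1 / 1.26 = 0.7937.
fm × 0.4 + 1 − fm = 0.7937  ⇒  fm × (0.4 − 1) = −0.2063  ⇒  fm = 0.34.

0.34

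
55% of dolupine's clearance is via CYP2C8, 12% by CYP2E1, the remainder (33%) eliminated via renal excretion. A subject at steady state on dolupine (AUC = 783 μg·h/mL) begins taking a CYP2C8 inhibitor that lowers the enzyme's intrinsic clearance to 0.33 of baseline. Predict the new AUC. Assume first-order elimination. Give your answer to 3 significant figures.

CYP2C8: 0.55 × 0.33 = 0.1815
CYP2E1: 0.12 (unchanged)
Other: 0.33 (unchanged)
New clearance relative to baseline: 0.1815 + 0.12 + 0.33 = 0.6315.
New AUC = baseline ÷ relative clearance = 783 / 0.6315 = 1.24 × 10³ μg·h/mL.

1.24 × 10³ μg·h/mL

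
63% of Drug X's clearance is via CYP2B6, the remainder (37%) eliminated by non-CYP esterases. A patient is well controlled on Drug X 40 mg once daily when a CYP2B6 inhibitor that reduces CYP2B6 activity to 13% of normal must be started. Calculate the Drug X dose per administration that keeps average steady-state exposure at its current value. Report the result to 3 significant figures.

18.1 mg

CYP2B6: 0.63 × 0.13 = 0.0819
Other: 0.37 (unchanged)
Relative clearance = 0.0819 + 0.37 = 0.4519.
Css,avg = (dose rate)/CL, so holding Css fixed requires dose ∝ CL: 40 × 0.4519 = 18.1 mg.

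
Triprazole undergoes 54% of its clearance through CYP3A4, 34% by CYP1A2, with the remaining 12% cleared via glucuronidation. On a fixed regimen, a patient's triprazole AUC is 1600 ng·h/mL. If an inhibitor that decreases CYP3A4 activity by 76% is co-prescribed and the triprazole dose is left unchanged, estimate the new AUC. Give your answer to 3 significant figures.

2.71 × 10³ ng·h/mL

CYP3A4: 0.54 × 0.24 = 0.1296
CYP1A2: 0.34 (unchanged)
Other: 0.12 (unchanged)
New clearance relative to baseline: 0.1296 + 0.34 + 0.12 = 0.5896.
AUC ∝ 1/CL, so new value = 1600 / 0.5896 = 2.71 × 10³ ng·h/mL.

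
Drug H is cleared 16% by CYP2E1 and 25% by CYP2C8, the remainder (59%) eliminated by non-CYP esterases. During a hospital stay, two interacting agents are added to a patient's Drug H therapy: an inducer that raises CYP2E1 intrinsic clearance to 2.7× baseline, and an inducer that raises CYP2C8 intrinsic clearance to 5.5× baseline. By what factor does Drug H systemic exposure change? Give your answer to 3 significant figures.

0.417

The CYP2E1 pathway (16% of clearance) is boosted to 2.7× activity: 0.16 × 2.7 = 0.432.
The CYP2C8 pathway (25% of clearance) rises to 5.5× activity: 0.25 × 5.5 = 1.375.
The remaining 59% of clearance is unaffected.
New clearance relative to baseline: 0.432 + 1.375 + 0.59 = 2.397.
Systemic exposure ∝ 1/CL: fold-change = 1 / 2.397 = 0.417.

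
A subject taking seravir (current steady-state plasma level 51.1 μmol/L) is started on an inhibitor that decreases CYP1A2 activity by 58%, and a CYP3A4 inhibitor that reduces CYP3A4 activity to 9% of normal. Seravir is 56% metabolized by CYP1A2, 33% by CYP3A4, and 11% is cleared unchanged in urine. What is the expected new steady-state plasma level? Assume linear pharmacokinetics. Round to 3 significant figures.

136 μmol/L

The CYP1A2 pathway (56% of clearance) drops to 0.42× activity: 0.56 × 0.42 = 0.2352.
The CYP3A4 pathway (33% of clearance) is reduced to 0.09× activity: 0.33 × 0.09 = 0.0297.
Non-CYP routes (11%) are unchanged.
Relative clearance = 0.2352 + 0.0297 + 0.11 = 0.3749.
Dividing the baseline by the relative clearance: 51.1 / 0.3749 = 136 μmol/L.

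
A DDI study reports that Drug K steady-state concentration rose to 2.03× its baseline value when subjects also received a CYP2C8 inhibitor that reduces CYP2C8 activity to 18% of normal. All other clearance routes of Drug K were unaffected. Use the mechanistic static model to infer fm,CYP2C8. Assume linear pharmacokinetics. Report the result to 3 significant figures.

0.619

Let x = fm,CYP2C8. Because steady-state concentration ∝ 1/CL, relative clearance fell to 1/2.03 = 0.4926.
Setting x·0.18 + (1 − x) = 0.4926 and solving: x = (0.4926 − 1)/(0.18 − 1) = 0.619.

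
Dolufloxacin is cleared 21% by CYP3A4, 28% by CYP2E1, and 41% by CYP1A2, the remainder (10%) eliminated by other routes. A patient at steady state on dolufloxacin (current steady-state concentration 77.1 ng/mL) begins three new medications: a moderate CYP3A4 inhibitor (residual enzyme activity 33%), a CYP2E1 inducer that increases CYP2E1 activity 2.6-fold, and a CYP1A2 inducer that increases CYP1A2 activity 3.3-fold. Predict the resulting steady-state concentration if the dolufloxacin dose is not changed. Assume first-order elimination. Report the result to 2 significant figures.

The CYP3A4 pathway (21% of clearance) is reduced to 0.33× activity: 0.21 × 0.33 = 0.0693.
The CYP2E1 pathway (28% of clearance) increases to 2.6× activity: 0.28 × 2.6 = 0.728.
The CYP1A2 pathway (41% of clearance) rises to 3.3× activity: 0.41 × 3.3 = 1.353.
The remaining 10% of clearance is unaffected.
Relative clearance = 0.0693 + 0.728 + 1.353 + 0.1 = 2.2503.
Steady-state concentration ∝ 1/CL: new value = 77.1 / 2.2503 = 34 ng/mL.

34 ng/mL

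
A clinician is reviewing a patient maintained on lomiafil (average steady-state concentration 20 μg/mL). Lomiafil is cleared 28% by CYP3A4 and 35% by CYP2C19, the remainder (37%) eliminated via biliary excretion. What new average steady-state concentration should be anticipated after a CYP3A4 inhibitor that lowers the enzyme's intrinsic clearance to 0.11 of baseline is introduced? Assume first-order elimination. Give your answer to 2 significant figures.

The CYP3A4 pathway (28% of clearance) is reduced to 0.11× activity: 0.28 × 0.11 = 0.0308.
CYP2C19 (35%) and the residual 37% are unaffected.
New clearance relative to baseline: 0.0308 + 0.35 + 0.37 = 0.7508.
With dosing unchanged, average steady-state concentration scales as 1/CL: 20 / 0.7508 = 27 μg/mL.

27 μg/mL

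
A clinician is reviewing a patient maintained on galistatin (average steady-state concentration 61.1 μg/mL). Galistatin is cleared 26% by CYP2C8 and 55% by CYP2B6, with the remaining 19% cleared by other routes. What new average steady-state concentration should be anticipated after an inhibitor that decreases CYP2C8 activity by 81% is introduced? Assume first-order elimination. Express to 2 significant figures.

77 μg/mL

The CYP2C8 pathway (26% of clearance) drops to 0.19× activity: 0.26 × 0.19 = 0.0494.
CYP2B6 (55%) and the residual 19% are unaffected.
New clearance relative to baseline: 0.0494 + 0.55 + 0.19 = 0.7894.
With dosing unchanged, average steady-state concentration scales as 1/CL: 61.1 / 0.7894 = 77 μg/mL.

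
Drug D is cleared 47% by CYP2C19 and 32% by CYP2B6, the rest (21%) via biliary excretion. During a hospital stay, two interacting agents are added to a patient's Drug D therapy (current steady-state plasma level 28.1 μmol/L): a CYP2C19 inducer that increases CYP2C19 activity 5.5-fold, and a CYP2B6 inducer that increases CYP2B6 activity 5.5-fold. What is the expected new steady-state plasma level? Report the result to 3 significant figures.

CYP2C19: 0.47 × 5.5 = 2.585
CYP2B6: 0.32 × 5.5 = 1.76
Other: 0.21 (unchanged)
Relative clearance = 2.585 + 1.76 + 0.21 = 4.555.
Steady-state plasma level ∝ 1/CL: new value = 28.1 / 4.555 = 6.17 μmol/L.

6.17 μmol/L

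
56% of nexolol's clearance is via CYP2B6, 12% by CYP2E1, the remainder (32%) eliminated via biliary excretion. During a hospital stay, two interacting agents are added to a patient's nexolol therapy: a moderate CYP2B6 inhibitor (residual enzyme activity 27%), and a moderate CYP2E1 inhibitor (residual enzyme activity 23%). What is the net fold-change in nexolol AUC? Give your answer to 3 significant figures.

2.00

CYP2B6: 0.56 × 0.27 = 0.1512
CYP2E1: 0.12 × 0.23 = 0.0276
Other: 0.32 (unchanged)
CL_new/CL_old = 0.1512 + 0.0276 + 0.32 = 0.4988.
Net AUC ratio = 1 / 0.4988 = 2.00.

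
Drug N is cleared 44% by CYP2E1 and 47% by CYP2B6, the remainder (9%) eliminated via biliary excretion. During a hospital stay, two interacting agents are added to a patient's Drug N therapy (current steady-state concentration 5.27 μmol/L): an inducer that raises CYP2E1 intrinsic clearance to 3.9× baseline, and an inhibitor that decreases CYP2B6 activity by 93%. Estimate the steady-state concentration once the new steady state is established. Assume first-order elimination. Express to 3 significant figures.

CYP2E1: 0.44 × 3.9 = 1.716
CYP2B6: 0.47 × 0.07 = 0.0329
Other: 0.09 (unchanged)
CL_new/CL_old = 1.716 + 0.0329 + 0.09 = 1.8389.
Steady-state concentration ∝ 1/CL: new value = 5.27 / 1.8389 = 2.87 μmol/L.

2.87 μmol/L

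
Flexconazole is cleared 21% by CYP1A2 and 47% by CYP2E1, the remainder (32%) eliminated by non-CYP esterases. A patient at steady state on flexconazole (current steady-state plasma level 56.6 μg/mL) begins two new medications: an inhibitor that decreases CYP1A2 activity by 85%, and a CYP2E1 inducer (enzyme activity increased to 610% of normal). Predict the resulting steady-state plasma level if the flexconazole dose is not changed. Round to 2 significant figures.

The CYP1A2 pathway (21% of clearance) is reduced to 0.15× activity: 0.21 × 0.15 = 0.0315.
The CYP2E1 pathway (47% of clearance) is boosted to 6.1× activity: 0.47 × 6.1 = 2.867.
Non-CYP routes (32%) are unchanged.
New clearance relative to baseline: 0.0315 + 2.867 + 0.32 = 3.2185.
Dividing the baseline by the relative clearance: 56.6 / 3.2185 = 18 μg/mL.

18 μg/mL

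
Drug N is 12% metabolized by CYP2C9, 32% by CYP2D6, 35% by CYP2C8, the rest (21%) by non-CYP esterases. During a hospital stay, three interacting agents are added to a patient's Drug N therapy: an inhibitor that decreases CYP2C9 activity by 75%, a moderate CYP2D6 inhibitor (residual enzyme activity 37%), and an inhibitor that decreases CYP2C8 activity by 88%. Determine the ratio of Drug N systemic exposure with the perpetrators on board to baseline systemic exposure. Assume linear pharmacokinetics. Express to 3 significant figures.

The CYP2C9 pathway (12% of clearance) falls to 0.25× activity: 0.12 × 0.25 = 0.03.
The CYP2D6 pathway (32% of clearance) drops to 0.37× activity: 0.32 × 0.37 = 0.1184.
The CYP2C8 pathway (35% of clearance) falls to 0.12× activity: 0.35 × 0.12 = 0.042.
The remaining 21% of clearance is unaffected.
CL_new/CL_old = 0.03 + 0.1184 + 0.042 + 0.21 = 0.4004.
Because systemic exposure varies inversely with clearance, the combined effect is 1 / 0.4004 = 2.50.

2.50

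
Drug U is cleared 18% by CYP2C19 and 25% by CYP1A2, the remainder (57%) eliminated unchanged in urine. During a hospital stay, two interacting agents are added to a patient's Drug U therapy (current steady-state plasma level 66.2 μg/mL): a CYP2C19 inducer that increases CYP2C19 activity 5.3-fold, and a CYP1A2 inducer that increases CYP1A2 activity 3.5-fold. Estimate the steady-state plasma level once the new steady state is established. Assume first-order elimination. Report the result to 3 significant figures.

27.6 μg/mL

The CYP2C19 pathway (18% of clearance) increases to 5.3× activity: 0.18 × 5.3 = 0.954.
The CYP1A2 pathway (25% of clearance) increases to 3.5× activity: 0.25 × 3.5 = 0.875.
Non-CYP routes (57%) are unchanged.
Relative clearance = 0.954 + 0.875 + 0.57 = 2.399.
New steady-state plasma level = 66.2 / 2.399 = 27.6 μg/mL (concentration scales inversely with clearance).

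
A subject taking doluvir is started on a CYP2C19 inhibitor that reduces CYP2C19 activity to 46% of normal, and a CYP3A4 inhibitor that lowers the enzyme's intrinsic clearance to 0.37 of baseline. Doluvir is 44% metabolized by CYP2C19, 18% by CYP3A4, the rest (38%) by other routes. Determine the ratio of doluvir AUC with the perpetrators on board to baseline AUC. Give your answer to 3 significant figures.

The CYP2C19 pathway (44% of clearance) is reduced to 0.46× activity: 0.44 × 0.46 = 0.2024.
The CYP3A4 pathway (18% of clearance) falls to 0.37× activity: 0.18 × 0.37 = 0.0666.
The remaining 38% of clearance is unaffected.
CL_new/CL_old = 0.2024 + 0.0666 + 0.38 = 0.649.
Net AUC ratio = 1 / 0.649 = 1.54.

1.54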